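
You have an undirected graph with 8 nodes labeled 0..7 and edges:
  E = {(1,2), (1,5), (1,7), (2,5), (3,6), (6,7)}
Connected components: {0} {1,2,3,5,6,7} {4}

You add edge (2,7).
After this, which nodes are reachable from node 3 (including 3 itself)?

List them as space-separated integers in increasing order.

Answer: 1 2 3 5 6 7

Derivation:
Before: nodes reachable from 3: {1,2,3,5,6,7}
Adding (2,7): both endpoints already in same component. Reachability from 3 unchanged.
After: nodes reachable from 3: {1,2,3,5,6,7}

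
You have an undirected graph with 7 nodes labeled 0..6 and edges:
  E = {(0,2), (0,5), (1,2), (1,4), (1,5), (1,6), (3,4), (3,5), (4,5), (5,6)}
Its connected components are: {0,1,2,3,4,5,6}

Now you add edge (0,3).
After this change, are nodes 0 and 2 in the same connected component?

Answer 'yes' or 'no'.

Answer: yes

Derivation:
Initial components: {0,1,2,3,4,5,6}
Adding edge (0,3): both already in same component {0,1,2,3,4,5,6}. No change.
New components: {0,1,2,3,4,5,6}
Are 0 and 2 in the same component? yes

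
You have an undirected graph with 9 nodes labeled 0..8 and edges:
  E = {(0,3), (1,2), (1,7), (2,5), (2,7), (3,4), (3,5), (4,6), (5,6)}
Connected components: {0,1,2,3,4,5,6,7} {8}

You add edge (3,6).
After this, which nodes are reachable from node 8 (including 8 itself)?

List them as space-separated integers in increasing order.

Before: nodes reachable from 8: {8}
Adding (3,6): both endpoints already in same component. Reachability from 8 unchanged.
After: nodes reachable from 8: {8}

Answer: 8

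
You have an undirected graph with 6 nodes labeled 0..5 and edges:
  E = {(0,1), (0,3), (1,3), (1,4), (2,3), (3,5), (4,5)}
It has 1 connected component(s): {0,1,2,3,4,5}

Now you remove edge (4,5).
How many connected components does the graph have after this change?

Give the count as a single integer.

Initial component count: 1
Remove (4,5): not a bridge. Count unchanged: 1.
  After removal, components: {0,1,2,3,4,5}
New component count: 1

Answer: 1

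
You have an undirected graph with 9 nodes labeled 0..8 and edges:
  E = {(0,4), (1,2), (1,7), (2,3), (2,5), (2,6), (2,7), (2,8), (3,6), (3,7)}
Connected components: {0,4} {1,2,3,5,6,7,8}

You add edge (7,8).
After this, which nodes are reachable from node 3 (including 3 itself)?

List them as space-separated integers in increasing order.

Answer: 1 2 3 5 6 7 8

Derivation:
Before: nodes reachable from 3: {1,2,3,5,6,7,8}
Adding (7,8): both endpoints already in same component. Reachability from 3 unchanged.
After: nodes reachable from 3: {1,2,3,5,6,7,8}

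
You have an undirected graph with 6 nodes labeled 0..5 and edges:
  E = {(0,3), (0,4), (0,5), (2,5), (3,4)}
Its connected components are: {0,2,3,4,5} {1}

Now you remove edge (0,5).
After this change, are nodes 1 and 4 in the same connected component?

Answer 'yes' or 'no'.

Initial components: {0,2,3,4,5} {1}
Removing edge (0,5): it was a bridge — component count 2 -> 3.
New components: {0,3,4} {1} {2,5}
Are 1 and 4 in the same component? no

Answer: no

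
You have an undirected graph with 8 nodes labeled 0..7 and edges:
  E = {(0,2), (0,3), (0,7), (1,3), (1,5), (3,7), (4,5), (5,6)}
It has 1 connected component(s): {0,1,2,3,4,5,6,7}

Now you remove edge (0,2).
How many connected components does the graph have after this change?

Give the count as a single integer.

Answer: 2

Derivation:
Initial component count: 1
Remove (0,2): it was a bridge. Count increases: 1 -> 2.
  After removal, components: {0,1,3,4,5,6,7} {2}
New component count: 2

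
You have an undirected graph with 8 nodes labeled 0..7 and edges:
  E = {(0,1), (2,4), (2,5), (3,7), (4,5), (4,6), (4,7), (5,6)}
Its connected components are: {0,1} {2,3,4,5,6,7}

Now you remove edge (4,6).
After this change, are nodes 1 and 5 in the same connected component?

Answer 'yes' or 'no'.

Initial components: {0,1} {2,3,4,5,6,7}
Removing edge (4,6): not a bridge — component count unchanged at 2.
New components: {0,1} {2,3,4,5,6,7}
Are 1 and 5 in the same component? no

Answer: no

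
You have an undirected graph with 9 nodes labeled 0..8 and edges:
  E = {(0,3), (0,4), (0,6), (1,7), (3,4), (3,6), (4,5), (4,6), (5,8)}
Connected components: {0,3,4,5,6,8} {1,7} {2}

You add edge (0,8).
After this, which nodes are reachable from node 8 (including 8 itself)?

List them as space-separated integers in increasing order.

Answer: 0 3 4 5 6 8

Derivation:
Before: nodes reachable from 8: {0,3,4,5,6,8}
Adding (0,8): both endpoints already in same component. Reachability from 8 unchanged.
After: nodes reachable from 8: {0,3,4,5,6,8}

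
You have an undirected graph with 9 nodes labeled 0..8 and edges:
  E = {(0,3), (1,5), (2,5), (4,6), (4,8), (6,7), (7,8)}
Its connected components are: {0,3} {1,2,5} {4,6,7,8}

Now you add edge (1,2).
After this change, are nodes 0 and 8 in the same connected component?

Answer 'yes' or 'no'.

Answer: no

Derivation:
Initial components: {0,3} {1,2,5} {4,6,7,8}
Adding edge (1,2): both already in same component {1,2,5}. No change.
New components: {0,3} {1,2,5} {4,6,7,8}
Are 0 and 8 in the same component? no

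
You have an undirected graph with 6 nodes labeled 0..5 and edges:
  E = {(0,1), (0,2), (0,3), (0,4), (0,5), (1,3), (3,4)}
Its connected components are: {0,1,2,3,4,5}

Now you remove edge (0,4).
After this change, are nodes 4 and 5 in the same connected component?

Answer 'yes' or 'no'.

Initial components: {0,1,2,3,4,5}
Removing edge (0,4): not a bridge — component count unchanged at 1.
New components: {0,1,2,3,4,5}
Are 4 and 5 in the same component? yes

Answer: yes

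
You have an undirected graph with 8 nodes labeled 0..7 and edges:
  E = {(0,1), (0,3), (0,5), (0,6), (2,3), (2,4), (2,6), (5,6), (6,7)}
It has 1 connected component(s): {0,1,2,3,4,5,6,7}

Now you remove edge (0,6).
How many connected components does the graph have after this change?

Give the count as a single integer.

Initial component count: 1
Remove (0,6): not a bridge. Count unchanged: 1.
  After removal, components: {0,1,2,3,4,5,6,7}
New component count: 1

Answer: 1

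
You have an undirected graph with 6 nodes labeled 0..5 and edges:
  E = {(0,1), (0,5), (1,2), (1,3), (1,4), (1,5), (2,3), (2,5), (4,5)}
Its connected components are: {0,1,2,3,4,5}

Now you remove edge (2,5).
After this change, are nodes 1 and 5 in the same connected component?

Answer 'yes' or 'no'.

Answer: yes

Derivation:
Initial components: {0,1,2,3,4,5}
Removing edge (2,5): not a bridge — component count unchanged at 1.
New components: {0,1,2,3,4,5}
Are 1 and 5 in the same component? yes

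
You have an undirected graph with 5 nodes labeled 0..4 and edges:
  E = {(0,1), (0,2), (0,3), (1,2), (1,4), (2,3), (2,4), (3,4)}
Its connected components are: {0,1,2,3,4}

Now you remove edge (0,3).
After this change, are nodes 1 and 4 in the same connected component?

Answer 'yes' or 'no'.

Initial components: {0,1,2,3,4}
Removing edge (0,3): not a bridge — component count unchanged at 1.
New components: {0,1,2,3,4}
Are 1 and 4 in the same component? yes

Answer: yes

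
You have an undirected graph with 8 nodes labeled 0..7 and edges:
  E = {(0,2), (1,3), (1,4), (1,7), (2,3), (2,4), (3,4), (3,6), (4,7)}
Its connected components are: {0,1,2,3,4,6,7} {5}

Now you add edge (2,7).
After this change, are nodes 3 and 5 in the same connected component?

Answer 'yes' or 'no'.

Answer: no

Derivation:
Initial components: {0,1,2,3,4,6,7} {5}
Adding edge (2,7): both already in same component {0,1,2,3,4,6,7}. No change.
New components: {0,1,2,3,4,6,7} {5}
Are 3 and 5 in the same component? no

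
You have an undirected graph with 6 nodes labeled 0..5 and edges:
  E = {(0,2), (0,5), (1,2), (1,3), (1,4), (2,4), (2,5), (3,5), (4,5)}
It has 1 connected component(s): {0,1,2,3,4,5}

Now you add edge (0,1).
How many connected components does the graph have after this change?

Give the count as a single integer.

Answer: 1

Derivation:
Initial component count: 1
Add (0,1): endpoints already in same component. Count unchanged: 1.
New component count: 1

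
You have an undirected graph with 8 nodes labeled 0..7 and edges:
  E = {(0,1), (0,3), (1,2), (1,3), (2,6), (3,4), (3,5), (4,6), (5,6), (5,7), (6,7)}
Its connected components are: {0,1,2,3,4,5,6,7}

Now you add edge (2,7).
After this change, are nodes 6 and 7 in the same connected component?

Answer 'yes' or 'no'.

Initial components: {0,1,2,3,4,5,6,7}
Adding edge (2,7): both already in same component {0,1,2,3,4,5,6,7}. No change.
New components: {0,1,2,3,4,5,6,7}
Are 6 and 7 in the same component? yes

Answer: yes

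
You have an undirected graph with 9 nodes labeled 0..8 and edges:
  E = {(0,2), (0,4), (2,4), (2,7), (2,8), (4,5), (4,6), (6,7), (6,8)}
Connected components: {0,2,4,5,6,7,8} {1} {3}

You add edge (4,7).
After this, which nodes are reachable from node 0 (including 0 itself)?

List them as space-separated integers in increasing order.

Before: nodes reachable from 0: {0,2,4,5,6,7,8}
Adding (4,7): both endpoints already in same component. Reachability from 0 unchanged.
After: nodes reachable from 0: {0,2,4,5,6,7,8}

Answer: 0 2 4 5 6 7 8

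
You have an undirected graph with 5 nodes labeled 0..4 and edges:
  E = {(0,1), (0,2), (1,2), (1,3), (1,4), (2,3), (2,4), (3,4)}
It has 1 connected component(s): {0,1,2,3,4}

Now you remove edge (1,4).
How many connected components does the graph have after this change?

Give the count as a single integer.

Answer: 1

Derivation:
Initial component count: 1
Remove (1,4): not a bridge. Count unchanged: 1.
  After removal, components: {0,1,2,3,4}
New component count: 1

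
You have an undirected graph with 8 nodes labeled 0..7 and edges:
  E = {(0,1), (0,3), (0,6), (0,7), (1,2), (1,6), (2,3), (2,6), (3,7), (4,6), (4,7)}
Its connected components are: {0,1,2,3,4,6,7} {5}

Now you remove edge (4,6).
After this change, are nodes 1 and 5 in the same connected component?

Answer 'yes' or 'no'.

Answer: no

Derivation:
Initial components: {0,1,2,3,4,6,7} {5}
Removing edge (4,6): not a bridge — component count unchanged at 2.
New components: {0,1,2,3,4,6,7} {5}
Are 1 and 5 in the same component? no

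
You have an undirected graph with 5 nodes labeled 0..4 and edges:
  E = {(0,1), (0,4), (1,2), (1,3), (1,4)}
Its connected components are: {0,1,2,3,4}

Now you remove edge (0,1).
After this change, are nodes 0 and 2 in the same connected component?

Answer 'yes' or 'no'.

Answer: yes

Derivation:
Initial components: {0,1,2,3,4}
Removing edge (0,1): not a bridge — component count unchanged at 1.
New components: {0,1,2,3,4}
Are 0 and 2 in the same component? yes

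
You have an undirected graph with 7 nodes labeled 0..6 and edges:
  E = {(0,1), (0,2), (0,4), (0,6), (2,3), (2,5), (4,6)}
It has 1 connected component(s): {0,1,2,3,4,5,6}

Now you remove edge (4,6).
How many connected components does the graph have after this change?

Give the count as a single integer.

Initial component count: 1
Remove (4,6): not a bridge. Count unchanged: 1.
  After removal, components: {0,1,2,3,4,5,6}
New component count: 1

Answer: 1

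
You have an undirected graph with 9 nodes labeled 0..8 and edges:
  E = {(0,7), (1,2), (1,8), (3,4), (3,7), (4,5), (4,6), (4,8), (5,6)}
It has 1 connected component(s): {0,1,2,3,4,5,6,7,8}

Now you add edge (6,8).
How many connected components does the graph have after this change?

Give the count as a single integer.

Answer: 1

Derivation:
Initial component count: 1
Add (6,8): endpoints already in same component. Count unchanged: 1.
New component count: 1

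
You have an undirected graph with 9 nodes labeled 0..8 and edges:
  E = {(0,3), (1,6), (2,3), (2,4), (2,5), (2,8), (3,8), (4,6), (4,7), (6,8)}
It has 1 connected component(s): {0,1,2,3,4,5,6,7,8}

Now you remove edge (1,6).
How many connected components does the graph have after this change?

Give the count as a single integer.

Initial component count: 1
Remove (1,6): it was a bridge. Count increases: 1 -> 2.
  After removal, components: {0,2,3,4,5,6,7,8} {1}
New component count: 2

Answer: 2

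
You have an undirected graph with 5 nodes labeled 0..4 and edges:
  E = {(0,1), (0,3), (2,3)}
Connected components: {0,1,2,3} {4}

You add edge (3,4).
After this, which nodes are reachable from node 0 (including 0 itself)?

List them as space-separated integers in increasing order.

Before: nodes reachable from 0: {0,1,2,3}
Adding (3,4): merges 0's component with another. Reachability grows.
After: nodes reachable from 0: {0,1,2,3,4}

Answer: 0 1 2 3 4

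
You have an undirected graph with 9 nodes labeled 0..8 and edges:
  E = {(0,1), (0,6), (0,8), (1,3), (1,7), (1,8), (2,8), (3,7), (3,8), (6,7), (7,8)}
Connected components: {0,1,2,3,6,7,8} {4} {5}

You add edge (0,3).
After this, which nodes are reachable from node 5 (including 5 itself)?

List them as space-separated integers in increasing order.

Answer: 5

Derivation:
Before: nodes reachable from 5: {5}
Adding (0,3): both endpoints already in same component. Reachability from 5 unchanged.
After: nodes reachable from 5: {5}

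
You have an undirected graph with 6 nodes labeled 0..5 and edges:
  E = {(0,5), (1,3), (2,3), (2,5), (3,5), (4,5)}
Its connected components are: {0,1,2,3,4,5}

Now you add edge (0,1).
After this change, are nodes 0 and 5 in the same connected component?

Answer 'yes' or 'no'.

Answer: yes

Derivation:
Initial components: {0,1,2,3,4,5}
Adding edge (0,1): both already in same component {0,1,2,3,4,5}. No change.
New components: {0,1,2,3,4,5}
Are 0 and 5 in the same component? yes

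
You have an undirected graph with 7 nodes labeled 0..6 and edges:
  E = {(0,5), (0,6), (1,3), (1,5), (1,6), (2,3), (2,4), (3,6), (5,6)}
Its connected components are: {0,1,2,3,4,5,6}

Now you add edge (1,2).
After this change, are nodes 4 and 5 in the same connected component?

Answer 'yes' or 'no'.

Initial components: {0,1,2,3,4,5,6}
Adding edge (1,2): both already in same component {0,1,2,3,4,5,6}. No change.
New components: {0,1,2,3,4,5,6}
Are 4 and 5 in the same component? yes

Answer: yes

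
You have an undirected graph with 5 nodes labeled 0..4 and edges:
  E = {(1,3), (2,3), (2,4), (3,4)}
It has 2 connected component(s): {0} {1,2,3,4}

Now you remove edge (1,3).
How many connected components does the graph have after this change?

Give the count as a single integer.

Answer: 3

Derivation:
Initial component count: 2
Remove (1,3): it was a bridge. Count increases: 2 -> 3.
  After removal, components: {0} {1} {2,3,4}
New component count: 3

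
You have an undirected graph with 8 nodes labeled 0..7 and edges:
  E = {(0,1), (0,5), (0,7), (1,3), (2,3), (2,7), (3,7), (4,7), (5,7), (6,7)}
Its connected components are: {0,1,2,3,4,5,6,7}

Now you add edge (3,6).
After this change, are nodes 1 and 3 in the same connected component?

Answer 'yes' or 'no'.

Answer: yes

Derivation:
Initial components: {0,1,2,3,4,5,6,7}
Adding edge (3,6): both already in same component {0,1,2,3,4,5,6,7}. No change.
New components: {0,1,2,3,4,5,6,7}
Are 1 and 3 in the same component? yes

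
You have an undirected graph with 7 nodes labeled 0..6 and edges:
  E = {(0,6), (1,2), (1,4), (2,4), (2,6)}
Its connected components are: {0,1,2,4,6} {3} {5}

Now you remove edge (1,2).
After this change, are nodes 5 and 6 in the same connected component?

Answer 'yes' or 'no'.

Initial components: {0,1,2,4,6} {3} {5}
Removing edge (1,2): not a bridge — component count unchanged at 3.
New components: {0,1,2,4,6} {3} {5}
Are 5 and 6 in the same component? no

Answer: no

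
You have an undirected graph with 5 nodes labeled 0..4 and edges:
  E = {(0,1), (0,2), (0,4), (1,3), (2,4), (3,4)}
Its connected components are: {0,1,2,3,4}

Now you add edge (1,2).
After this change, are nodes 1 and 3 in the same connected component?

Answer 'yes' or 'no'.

Initial components: {0,1,2,3,4}
Adding edge (1,2): both already in same component {0,1,2,3,4}. No change.
New components: {0,1,2,3,4}
Are 1 and 3 in the same component? yes

Answer: yes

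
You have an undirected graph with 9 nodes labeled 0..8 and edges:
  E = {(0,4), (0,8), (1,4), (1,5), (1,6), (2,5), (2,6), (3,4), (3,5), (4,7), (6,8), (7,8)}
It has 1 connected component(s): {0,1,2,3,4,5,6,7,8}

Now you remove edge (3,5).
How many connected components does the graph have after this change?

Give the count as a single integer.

Answer: 1

Derivation:
Initial component count: 1
Remove (3,5): not a bridge. Count unchanged: 1.
  After removal, components: {0,1,2,3,4,5,6,7,8}
New component count: 1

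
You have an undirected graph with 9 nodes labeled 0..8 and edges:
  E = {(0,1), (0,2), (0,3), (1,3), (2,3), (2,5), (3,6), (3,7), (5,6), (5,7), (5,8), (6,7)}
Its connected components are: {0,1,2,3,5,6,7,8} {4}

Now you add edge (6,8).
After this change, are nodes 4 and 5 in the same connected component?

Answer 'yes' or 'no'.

Initial components: {0,1,2,3,5,6,7,8} {4}
Adding edge (6,8): both already in same component {0,1,2,3,5,6,7,8}. No change.
New components: {0,1,2,3,5,6,7,8} {4}
Are 4 and 5 in the same component? no

Answer: no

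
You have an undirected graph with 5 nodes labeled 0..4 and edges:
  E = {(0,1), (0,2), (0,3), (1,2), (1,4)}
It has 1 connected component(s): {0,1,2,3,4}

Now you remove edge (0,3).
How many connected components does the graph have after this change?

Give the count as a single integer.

Initial component count: 1
Remove (0,3): it was a bridge. Count increases: 1 -> 2.
  After removal, components: {0,1,2,4} {3}
New component count: 2

Answer: 2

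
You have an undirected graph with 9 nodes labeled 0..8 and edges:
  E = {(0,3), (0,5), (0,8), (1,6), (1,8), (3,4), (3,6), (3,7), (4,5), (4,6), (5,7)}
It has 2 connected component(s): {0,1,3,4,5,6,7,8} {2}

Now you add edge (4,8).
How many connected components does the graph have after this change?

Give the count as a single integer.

Initial component count: 2
Add (4,8): endpoints already in same component. Count unchanged: 2.
New component count: 2

Answer: 2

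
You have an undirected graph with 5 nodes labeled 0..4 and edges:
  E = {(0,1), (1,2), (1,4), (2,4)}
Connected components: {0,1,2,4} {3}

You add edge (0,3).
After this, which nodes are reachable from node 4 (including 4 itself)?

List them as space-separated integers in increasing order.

Before: nodes reachable from 4: {0,1,2,4}
Adding (0,3): merges 4's component with another. Reachability grows.
After: nodes reachable from 4: {0,1,2,3,4}

Answer: 0 1 2 3 4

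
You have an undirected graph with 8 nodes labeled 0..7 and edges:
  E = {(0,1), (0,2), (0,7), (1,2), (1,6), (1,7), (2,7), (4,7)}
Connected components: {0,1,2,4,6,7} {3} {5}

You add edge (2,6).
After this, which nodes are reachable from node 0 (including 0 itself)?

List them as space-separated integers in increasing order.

Answer: 0 1 2 4 6 7

Derivation:
Before: nodes reachable from 0: {0,1,2,4,6,7}
Adding (2,6): both endpoints already in same component. Reachability from 0 unchanged.
After: nodes reachable from 0: {0,1,2,4,6,7}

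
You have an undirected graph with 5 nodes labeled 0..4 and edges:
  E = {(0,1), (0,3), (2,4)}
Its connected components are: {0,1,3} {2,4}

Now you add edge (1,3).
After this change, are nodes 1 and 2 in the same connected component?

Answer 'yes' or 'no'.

Answer: no

Derivation:
Initial components: {0,1,3} {2,4}
Adding edge (1,3): both already in same component {0,1,3}. No change.
New components: {0,1,3} {2,4}
Are 1 and 2 in the same component? no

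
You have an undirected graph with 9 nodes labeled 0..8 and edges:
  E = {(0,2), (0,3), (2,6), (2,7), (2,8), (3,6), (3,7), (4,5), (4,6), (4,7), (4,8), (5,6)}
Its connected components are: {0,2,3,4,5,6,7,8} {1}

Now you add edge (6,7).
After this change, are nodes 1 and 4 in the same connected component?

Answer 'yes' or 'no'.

Initial components: {0,2,3,4,5,6,7,8} {1}
Adding edge (6,7): both already in same component {0,2,3,4,5,6,7,8}. No change.
New components: {0,2,3,4,5,6,7,8} {1}
Are 1 and 4 in the same component? no

Answer: no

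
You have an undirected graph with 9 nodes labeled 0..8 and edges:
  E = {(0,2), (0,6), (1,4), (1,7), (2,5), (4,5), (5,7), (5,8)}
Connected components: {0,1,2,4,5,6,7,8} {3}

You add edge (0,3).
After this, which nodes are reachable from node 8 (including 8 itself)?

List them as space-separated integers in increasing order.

Answer: 0 1 2 3 4 5 6 7 8

Derivation:
Before: nodes reachable from 8: {0,1,2,4,5,6,7,8}
Adding (0,3): merges 8's component with another. Reachability grows.
After: nodes reachable from 8: {0,1,2,3,4,5,6,7,8}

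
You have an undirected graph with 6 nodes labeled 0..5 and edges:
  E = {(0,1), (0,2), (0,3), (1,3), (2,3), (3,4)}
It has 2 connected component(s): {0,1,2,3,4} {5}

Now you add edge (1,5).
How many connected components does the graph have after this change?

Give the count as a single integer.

Initial component count: 2
Add (1,5): merges two components. Count decreases: 2 -> 1.
New component count: 1

Answer: 1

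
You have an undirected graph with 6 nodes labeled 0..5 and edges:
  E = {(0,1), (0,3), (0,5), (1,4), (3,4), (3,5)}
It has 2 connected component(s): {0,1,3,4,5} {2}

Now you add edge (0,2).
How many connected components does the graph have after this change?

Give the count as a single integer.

Answer: 1

Derivation:
Initial component count: 2
Add (0,2): merges two components. Count decreases: 2 -> 1.
New component count: 1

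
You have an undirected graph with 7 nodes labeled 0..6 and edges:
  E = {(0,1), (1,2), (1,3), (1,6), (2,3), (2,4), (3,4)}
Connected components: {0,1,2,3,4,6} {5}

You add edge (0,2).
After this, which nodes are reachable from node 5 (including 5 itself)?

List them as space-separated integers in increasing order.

Answer: 5

Derivation:
Before: nodes reachable from 5: {5}
Adding (0,2): both endpoints already in same component. Reachability from 5 unchanged.
After: nodes reachable from 5: {5}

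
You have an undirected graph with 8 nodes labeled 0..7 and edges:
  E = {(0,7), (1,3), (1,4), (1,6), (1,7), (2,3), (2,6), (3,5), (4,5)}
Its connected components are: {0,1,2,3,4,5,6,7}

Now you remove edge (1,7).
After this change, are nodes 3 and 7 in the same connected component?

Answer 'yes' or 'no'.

Answer: no

Derivation:
Initial components: {0,1,2,3,4,5,6,7}
Removing edge (1,7): it was a bridge — component count 1 -> 2.
New components: {0,7} {1,2,3,4,5,6}
Are 3 and 7 in the same component? no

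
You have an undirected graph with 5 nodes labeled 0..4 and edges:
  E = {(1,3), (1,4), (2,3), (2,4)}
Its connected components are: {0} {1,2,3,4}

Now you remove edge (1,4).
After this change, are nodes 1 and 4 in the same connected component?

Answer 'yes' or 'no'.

Answer: yes

Derivation:
Initial components: {0} {1,2,3,4}
Removing edge (1,4): not a bridge — component count unchanged at 2.
New components: {0} {1,2,3,4}
Are 1 and 4 in the same component? yes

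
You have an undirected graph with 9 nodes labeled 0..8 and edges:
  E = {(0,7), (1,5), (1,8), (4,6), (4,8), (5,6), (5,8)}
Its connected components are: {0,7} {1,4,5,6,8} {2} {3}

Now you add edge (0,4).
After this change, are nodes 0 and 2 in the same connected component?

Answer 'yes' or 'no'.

Initial components: {0,7} {1,4,5,6,8} {2} {3}
Adding edge (0,4): merges {0,7} and {1,4,5,6,8}.
New components: {0,1,4,5,6,7,8} {2} {3}
Are 0 and 2 in the same component? no

Answer: no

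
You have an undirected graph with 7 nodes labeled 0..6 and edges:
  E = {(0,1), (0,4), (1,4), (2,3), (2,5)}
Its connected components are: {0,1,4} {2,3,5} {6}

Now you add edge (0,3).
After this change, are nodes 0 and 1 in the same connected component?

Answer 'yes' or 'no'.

Initial components: {0,1,4} {2,3,5} {6}
Adding edge (0,3): merges {0,1,4} and {2,3,5}.
New components: {0,1,2,3,4,5} {6}
Are 0 and 1 in the same component? yes

Answer: yes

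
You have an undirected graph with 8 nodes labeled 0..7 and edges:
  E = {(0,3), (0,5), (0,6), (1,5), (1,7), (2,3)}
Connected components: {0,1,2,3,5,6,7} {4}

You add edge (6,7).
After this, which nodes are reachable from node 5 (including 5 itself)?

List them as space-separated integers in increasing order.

Before: nodes reachable from 5: {0,1,2,3,5,6,7}
Adding (6,7): both endpoints already in same component. Reachability from 5 unchanged.
After: nodes reachable from 5: {0,1,2,3,5,6,7}

Answer: 0 1 2 3 5 6 7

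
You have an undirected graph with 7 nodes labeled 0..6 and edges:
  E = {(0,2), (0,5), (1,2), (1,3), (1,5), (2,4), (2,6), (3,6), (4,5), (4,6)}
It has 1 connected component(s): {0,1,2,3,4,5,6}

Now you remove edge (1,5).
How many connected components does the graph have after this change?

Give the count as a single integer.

Initial component count: 1
Remove (1,5): not a bridge. Count unchanged: 1.
  After removal, components: {0,1,2,3,4,5,6}
New component count: 1

Answer: 1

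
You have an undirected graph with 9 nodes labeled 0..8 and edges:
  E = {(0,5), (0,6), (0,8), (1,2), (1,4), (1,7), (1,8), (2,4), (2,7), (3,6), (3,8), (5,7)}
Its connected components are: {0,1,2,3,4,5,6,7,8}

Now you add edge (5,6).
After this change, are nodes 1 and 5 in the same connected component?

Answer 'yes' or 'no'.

Initial components: {0,1,2,3,4,5,6,7,8}
Adding edge (5,6): both already in same component {0,1,2,3,4,5,6,7,8}. No change.
New components: {0,1,2,3,4,5,6,7,8}
Are 1 and 5 in the same component? yes

Answer: yes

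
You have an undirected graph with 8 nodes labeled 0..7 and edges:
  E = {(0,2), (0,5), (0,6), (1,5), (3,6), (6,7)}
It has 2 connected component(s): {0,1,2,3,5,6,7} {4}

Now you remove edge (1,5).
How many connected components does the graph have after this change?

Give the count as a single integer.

Initial component count: 2
Remove (1,5): it was a bridge. Count increases: 2 -> 3.
  After removal, components: {0,2,3,5,6,7} {1} {4}
New component count: 3

Answer: 3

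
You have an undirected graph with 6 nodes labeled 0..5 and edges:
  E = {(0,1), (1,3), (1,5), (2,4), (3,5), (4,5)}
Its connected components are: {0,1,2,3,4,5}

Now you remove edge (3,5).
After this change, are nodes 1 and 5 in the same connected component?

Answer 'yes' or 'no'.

Initial components: {0,1,2,3,4,5}
Removing edge (3,5): not a bridge — component count unchanged at 1.
New components: {0,1,2,3,4,5}
Are 1 and 5 in the same component? yes

Answer: yes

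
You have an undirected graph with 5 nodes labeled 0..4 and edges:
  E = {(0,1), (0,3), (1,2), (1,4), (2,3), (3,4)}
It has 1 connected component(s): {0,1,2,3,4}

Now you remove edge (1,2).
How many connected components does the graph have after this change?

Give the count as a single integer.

Initial component count: 1
Remove (1,2): not a bridge. Count unchanged: 1.
  After removal, components: {0,1,2,3,4}
New component count: 1

Answer: 1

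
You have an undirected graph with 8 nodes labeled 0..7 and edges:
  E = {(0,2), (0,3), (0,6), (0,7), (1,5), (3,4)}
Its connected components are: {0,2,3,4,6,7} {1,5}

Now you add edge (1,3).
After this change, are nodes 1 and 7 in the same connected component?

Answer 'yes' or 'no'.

Answer: yes

Derivation:
Initial components: {0,2,3,4,6,7} {1,5}
Adding edge (1,3): merges {1,5} and {0,2,3,4,6,7}.
New components: {0,1,2,3,4,5,6,7}
Are 1 and 7 in the same component? yes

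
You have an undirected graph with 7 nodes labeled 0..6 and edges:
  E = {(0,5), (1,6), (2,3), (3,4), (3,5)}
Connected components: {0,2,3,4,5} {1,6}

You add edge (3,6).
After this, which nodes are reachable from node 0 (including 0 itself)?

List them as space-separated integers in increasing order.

Before: nodes reachable from 0: {0,2,3,4,5}
Adding (3,6): merges 0's component with another. Reachability grows.
After: nodes reachable from 0: {0,1,2,3,4,5,6}

Answer: 0 1 2 3 4 5 6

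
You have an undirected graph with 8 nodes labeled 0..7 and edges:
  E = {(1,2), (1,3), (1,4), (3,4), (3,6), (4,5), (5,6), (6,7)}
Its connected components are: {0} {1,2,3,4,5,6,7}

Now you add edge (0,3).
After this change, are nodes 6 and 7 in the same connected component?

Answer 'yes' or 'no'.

Initial components: {0} {1,2,3,4,5,6,7}
Adding edge (0,3): merges {0} and {1,2,3,4,5,6,7}.
New components: {0,1,2,3,4,5,6,7}
Are 6 and 7 in the same component? yes

Answer: yes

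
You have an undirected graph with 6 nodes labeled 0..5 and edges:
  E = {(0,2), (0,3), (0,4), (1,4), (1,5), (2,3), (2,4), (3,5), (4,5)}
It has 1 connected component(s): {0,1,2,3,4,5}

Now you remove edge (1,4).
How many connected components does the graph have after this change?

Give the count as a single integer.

Initial component count: 1
Remove (1,4): not a bridge. Count unchanged: 1.
  After removal, components: {0,1,2,3,4,5}
New component count: 1

Answer: 1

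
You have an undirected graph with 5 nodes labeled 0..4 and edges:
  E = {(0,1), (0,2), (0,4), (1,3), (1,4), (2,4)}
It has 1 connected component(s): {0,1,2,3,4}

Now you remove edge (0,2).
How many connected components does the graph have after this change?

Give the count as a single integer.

Initial component count: 1
Remove (0,2): not a bridge. Count unchanged: 1.
  After removal, components: {0,1,2,3,4}
New component count: 1

Answer: 1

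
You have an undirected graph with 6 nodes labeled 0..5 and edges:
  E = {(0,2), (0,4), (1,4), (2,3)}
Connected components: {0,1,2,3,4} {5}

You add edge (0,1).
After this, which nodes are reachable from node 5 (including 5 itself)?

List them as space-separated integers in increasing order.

Answer: 5

Derivation:
Before: nodes reachable from 5: {5}
Adding (0,1): both endpoints already in same component. Reachability from 5 unchanged.
After: nodes reachable from 5: {5}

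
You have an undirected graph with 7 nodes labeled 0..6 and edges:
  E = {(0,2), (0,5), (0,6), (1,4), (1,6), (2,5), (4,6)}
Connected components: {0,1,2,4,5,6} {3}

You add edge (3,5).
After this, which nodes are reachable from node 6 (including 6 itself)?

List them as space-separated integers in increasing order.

Before: nodes reachable from 6: {0,1,2,4,5,6}
Adding (3,5): merges 6's component with another. Reachability grows.
After: nodes reachable from 6: {0,1,2,3,4,5,6}

Answer: 0 1 2 3 4 5 6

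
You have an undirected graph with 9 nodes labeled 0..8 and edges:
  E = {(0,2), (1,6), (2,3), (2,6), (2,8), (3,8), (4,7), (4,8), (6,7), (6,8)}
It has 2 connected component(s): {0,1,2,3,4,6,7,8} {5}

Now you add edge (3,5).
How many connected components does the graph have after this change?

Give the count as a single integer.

Answer: 1

Derivation:
Initial component count: 2
Add (3,5): merges two components. Count decreases: 2 -> 1.
New component count: 1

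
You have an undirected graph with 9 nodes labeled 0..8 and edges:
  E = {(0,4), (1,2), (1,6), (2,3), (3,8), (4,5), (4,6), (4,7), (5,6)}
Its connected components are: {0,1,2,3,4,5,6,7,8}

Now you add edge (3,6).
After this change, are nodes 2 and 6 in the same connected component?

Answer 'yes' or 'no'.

Answer: yes

Derivation:
Initial components: {0,1,2,3,4,5,6,7,8}
Adding edge (3,6): both already in same component {0,1,2,3,4,5,6,7,8}. No change.
New components: {0,1,2,3,4,5,6,7,8}
Are 2 and 6 in the same component? yes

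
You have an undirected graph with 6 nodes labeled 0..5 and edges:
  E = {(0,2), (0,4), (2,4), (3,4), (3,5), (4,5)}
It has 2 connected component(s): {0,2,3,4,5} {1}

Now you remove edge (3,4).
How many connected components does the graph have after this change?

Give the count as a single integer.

Initial component count: 2
Remove (3,4): not a bridge. Count unchanged: 2.
  After removal, components: {0,2,3,4,5} {1}
New component count: 2

Answer: 2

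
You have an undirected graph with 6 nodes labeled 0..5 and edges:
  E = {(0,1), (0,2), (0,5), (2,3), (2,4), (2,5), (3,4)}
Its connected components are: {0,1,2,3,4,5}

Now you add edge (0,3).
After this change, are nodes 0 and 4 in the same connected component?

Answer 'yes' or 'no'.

Answer: yes

Derivation:
Initial components: {0,1,2,3,4,5}
Adding edge (0,3): both already in same component {0,1,2,3,4,5}. No change.
New components: {0,1,2,3,4,5}
Are 0 and 4 in the same component? yes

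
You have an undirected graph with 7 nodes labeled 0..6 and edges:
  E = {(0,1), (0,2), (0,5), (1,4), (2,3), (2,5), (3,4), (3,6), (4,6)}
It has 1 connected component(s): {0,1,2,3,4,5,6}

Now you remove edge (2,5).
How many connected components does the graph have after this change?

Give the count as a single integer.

Answer: 1

Derivation:
Initial component count: 1
Remove (2,5): not a bridge. Count unchanged: 1.
  After removal, components: {0,1,2,3,4,5,6}
New component count: 1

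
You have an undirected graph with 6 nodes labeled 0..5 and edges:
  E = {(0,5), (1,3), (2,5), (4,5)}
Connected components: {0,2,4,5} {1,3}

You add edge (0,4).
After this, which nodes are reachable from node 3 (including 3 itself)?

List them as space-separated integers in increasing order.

Before: nodes reachable from 3: {1,3}
Adding (0,4): both endpoints already in same component. Reachability from 3 unchanged.
After: nodes reachable from 3: {1,3}

Answer: 1 3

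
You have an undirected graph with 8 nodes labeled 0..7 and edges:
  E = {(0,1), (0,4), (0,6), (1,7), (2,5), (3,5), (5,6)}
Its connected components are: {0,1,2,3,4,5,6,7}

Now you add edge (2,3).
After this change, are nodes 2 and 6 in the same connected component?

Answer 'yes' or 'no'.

Answer: yes

Derivation:
Initial components: {0,1,2,3,4,5,6,7}
Adding edge (2,3): both already in same component {0,1,2,3,4,5,6,7}. No change.
New components: {0,1,2,3,4,5,6,7}
Are 2 and 6 in the same component? yes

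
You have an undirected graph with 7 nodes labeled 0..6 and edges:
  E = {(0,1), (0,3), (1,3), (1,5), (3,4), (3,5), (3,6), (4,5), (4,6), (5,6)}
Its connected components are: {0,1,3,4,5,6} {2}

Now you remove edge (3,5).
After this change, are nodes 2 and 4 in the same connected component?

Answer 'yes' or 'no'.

Initial components: {0,1,3,4,5,6} {2}
Removing edge (3,5): not a bridge — component count unchanged at 2.
New components: {0,1,3,4,5,6} {2}
Are 2 and 4 in the same component? no

Answer: no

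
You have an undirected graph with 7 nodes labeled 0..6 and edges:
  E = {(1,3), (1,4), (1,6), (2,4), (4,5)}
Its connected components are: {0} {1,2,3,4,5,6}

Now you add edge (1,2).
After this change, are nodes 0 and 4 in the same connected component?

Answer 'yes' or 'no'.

Initial components: {0} {1,2,3,4,5,6}
Adding edge (1,2): both already in same component {1,2,3,4,5,6}. No change.
New components: {0} {1,2,3,4,5,6}
Are 0 and 4 in the same component? no

Answer: no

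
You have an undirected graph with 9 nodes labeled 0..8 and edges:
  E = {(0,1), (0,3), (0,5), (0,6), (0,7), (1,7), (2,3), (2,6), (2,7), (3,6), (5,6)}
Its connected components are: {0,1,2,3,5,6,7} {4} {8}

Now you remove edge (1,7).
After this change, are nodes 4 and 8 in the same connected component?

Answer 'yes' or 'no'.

Initial components: {0,1,2,3,5,6,7} {4} {8}
Removing edge (1,7): not a bridge — component count unchanged at 3.
New components: {0,1,2,3,5,6,7} {4} {8}
Are 4 and 8 in the same component? no

Answer: no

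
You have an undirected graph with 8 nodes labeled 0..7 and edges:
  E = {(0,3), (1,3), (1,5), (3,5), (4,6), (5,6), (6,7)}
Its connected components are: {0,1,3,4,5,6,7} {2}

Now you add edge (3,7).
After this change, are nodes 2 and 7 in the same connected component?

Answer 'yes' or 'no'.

Answer: no

Derivation:
Initial components: {0,1,3,4,5,6,7} {2}
Adding edge (3,7): both already in same component {0,1,3,4,5,6,7}. No change.
New components: {0,1,3,4,5,6,7} {2}
Are 2 and 7 in the same component? no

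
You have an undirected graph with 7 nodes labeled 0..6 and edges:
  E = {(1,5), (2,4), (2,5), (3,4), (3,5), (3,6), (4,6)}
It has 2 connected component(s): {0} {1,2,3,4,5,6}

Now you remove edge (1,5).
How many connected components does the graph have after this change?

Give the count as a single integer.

Initial component count: 2
Remove (1,5): it was a bridge. Count increases: 2 -> 3.
  After removal, components: {0} {1} {2,3,4,5,6}
New component count: 3

Answer: 3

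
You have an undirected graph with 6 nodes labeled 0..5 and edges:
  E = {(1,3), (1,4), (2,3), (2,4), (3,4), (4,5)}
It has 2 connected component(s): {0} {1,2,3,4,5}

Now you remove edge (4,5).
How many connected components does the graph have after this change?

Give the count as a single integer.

Answer: 3

Derivation:
Initial component count: 2
Remove (4,5): it was a bridge. Count increases: 2 -> 3.
  After removal, components: {0} {1,2,3,4} {5}
New component count: 3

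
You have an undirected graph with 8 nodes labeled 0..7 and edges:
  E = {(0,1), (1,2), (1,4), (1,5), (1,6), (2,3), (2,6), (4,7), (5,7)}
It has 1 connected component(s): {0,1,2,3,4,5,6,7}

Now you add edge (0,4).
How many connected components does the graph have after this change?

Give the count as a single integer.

Initial component count: 1
Add (0,4): endpoints already in same component. Count unchanged: 1.
New component count: 1

Answer: 1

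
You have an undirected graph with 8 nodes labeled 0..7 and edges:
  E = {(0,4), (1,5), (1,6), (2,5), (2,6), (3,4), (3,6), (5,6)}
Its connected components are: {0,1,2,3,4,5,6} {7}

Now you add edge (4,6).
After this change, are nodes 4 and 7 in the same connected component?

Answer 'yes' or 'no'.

Answer: no

Derivation:
Initial components: {0,1,2,3,4,5,6} {7}
Adding edge (4,6): both already in same component {0,1,2,3,4,5,6}. No change.
New components: {0,1,2,3,4,5,6} {7}
Are 4 and 7 in the same component? no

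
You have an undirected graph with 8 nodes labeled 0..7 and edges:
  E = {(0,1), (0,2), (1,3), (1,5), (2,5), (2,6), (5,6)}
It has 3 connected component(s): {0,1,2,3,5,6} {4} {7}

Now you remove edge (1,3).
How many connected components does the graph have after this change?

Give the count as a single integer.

Initial component count: 3
Remove (1,3): it was a bridge. Count increases: 3 -> 4.
  After removal, components: {0,1,2,5,6} {3} {4} {7}
New component count: 4

Answer: 4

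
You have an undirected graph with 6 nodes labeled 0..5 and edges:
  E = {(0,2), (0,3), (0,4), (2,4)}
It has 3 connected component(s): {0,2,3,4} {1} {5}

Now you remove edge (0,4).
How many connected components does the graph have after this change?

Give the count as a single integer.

Initial component count: 3
Remove (0,4): not a bridge. Count unchanged: 3.
  After removal, components: {0,2,3,4} {1} {5}
New component count: 3

Answer: 3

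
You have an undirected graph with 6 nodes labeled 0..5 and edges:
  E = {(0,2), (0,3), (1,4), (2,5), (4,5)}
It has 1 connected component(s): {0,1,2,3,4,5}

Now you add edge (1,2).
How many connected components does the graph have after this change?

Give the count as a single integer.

Answer: 1

Derivation:
Initial component count: 1
Add (1,2): endpoints already in same component. Count unchanged: 1.
New component count: 1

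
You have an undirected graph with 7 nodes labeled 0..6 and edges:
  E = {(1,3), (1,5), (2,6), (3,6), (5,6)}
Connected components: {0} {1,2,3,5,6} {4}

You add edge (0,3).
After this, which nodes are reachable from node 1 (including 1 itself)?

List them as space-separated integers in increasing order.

Before: nodes reachable from 1: {1,2,3,5,6}
Adding (0,3): merges 1's component with another. Reachability grows.
After: nodes reachable from 1: {0,1,2,3,5,6}

Answer: 0 1 2 3 5 6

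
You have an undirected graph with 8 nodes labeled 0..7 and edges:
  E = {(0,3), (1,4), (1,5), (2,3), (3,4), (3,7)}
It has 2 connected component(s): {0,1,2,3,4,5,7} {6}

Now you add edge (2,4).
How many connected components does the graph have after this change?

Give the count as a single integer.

Initial component count: 2
Add (2,4): endpoints already in same component. Count unchanged: 2.
New component count: 2

Answer: 2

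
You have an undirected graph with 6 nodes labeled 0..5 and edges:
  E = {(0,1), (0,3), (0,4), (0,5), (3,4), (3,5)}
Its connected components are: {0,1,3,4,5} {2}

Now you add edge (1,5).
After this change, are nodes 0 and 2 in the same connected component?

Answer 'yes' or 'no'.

Answer: no

Derivation:
Initial components: {0,1,3,4,5} {2}
Adding edge (1,5): both already in same component {0,1,3,4,5}. No change.
New components: {0,1,3,4,5} {2}
Are 0 and 2 in the same component? no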